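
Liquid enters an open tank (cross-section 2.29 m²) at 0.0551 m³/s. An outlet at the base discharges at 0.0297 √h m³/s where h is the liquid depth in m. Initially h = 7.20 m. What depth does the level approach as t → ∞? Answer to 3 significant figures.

Level balance: A dh/dt = 0.0551 − 0.0297 √h. Setting dh/dt = 0:
Q_in = 0.0297 √h_ss ⇒ √h_ss = 0.0551/0.0297 = 1.8552.
h_ss = 1.8552² = 3.4418 m. (Since h₀ = 7.20 m > h_ss, the level will fall toward this value.)

3.44 m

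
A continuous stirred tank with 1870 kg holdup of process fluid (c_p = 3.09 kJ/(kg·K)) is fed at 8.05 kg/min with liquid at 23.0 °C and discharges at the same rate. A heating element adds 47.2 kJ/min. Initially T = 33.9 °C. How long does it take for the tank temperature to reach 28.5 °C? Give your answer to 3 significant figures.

213 min

M c_p dT/dt = ṁ c_p (T_in − T) + Q̇.
τ = M/ṁ = 232.30 min; T_ss = T_in + Q̇/(ṁ c_p) = 24.898 °C.
T(t) = T_ss + (T₀ − T_ss) e^(−t/τ). Set T = 28.5:
e^(−t/τ) = (28.5 − 24.898)/(33.9 − 24.898) = 0.40016
t = −232.30 · ln(0.40016) = 212.76 min.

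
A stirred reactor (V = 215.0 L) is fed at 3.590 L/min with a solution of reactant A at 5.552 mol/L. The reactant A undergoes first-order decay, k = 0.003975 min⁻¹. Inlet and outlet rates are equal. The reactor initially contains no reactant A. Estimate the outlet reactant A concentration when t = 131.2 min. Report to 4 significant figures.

4.187 mol/L

V dC/dt = Q(C_in − C) − k V C.
dC/dt = (Q/V) C_in − (Q/V + k) C; effective rate a = Q/V + k = 0.0166977 + 0.003975 = 0.0206727 min⁻¹.
C_ss = Q C_in/(Q + kV) = 4.48445 mol/L; C(t) = C_ss + (C₀ − C_ss) e^(−a t).
C(131.2) = 4.48445 + (-4.48445)·e^(−0.0206727·131.2) = 4.48445 + (-4.48445)·0.0663869 = 4.18674 mol/L.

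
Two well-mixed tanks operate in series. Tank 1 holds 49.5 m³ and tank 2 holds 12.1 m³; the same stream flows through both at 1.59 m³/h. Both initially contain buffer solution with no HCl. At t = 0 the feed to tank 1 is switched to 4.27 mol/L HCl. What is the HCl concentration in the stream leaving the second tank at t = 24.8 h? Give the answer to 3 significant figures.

1.78 mol/L

Time constants: τᵢ = Vᵢ/Q for each well-mixed tank.
τ₁ = 49.5/1.59 = 31.132 h; τ₂ = 12.1/1.59 = 7.6101 h.
Solving the cascade with C₁(0)=C₂(0)=0 gives C₂(t) = C_in[1 − (τ₁ e^(−t/τ₁) − τ₂ e^(−t/τ₂))/(τ₁ − τ₂)].
At t = 24.8: e^(−t/τ₁) = 0.45086, e^(−t/τ₂) = 0.038433.
C₂ = 4.27·[1 − (31.132·0.45086 − 7.6101·0.038433)/(23.522)] = 4.27·0.41571 = 1.7751 mol/L.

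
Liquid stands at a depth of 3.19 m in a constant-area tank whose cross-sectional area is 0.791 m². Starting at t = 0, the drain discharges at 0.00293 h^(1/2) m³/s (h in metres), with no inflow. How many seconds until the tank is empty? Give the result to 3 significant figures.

Accumulation of liquid (constant cross-section A): A dh/dt = −0.00293 √h.
∫ h^(−1/2) dh = −(0.00293/A) ∫ dt, giving 2√h = 2√h₀ − (0.00293/A) t.
Set h = 0: 2√h₀ = (0.00293/A) t_empty ⇒ t_empty = 2A√h₀/0.00293.
t_empty = 2·0.791·√3.19/0.00293 = 1.5820·1.7861/0.00293 = 964.35 s.

964 s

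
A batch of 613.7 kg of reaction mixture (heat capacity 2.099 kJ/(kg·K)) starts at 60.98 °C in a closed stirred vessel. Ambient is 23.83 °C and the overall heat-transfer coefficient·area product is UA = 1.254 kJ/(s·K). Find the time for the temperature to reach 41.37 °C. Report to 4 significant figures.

770.9 s

M c_p dT/dt = −UA(T − T_amb).
τ = M c_p/UA = 1027.24 s; T_ss = T_amb = 23.8300 °C.
T(t) = T_ss + (T₀ − T_ss)e^(−t/τ); set T = 41.37:
t = −τ ln[(T − T_ss)/(T₀ − T_ss)] = −1027.24 · ln(0.472140) = 770.921 s.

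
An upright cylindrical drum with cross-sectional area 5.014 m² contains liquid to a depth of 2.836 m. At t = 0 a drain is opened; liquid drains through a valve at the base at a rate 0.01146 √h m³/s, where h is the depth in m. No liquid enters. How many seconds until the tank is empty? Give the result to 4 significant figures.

With no inflow, A dh/dt = −0.01146 √h.
This is separable: 2 d(√h)/dt = −0.01146/A, so √h = √h₀ − (0.01146/(2A)) t.
Set h = 0: 2√h₀ = (0.01146/A) t_empty ⇒ t_empty = 2A√h₀/0.01146.
t_empty = 2·5.014·√2.836/0.01146 = 10.0280·1.68404/0.01146 = 1473.61 s.

1474 s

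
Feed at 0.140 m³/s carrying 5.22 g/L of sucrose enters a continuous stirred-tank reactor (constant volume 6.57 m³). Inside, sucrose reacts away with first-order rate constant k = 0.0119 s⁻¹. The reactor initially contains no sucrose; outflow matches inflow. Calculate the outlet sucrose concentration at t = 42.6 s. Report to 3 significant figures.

Species balance: V dC/dt = Q C_in − Q C − k V C.
dC/dt = (Q/V) C_in − (Q/V + k) C; effective rate a = Q/V + k = 0.021309 + 0.0119 = 0.033209 s⁻¹.
C_ss = Q C_in/(Q + kV) = 3.3495 g/L; C(t) = C_ss + (C₀ − C_ss) e^(−a t).
C(42.6) = 3.3495 + (-3.3495)·e^(−0.033209·42.6) = 3.3495 + (-3.3495)·0.24300 = 2.5356 g/L.

2.54 g/L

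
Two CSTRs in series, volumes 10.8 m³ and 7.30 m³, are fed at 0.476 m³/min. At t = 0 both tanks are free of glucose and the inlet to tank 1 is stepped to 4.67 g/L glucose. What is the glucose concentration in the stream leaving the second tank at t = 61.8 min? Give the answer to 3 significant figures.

3.90 g/L

Species balance on tank i: dCᵢ/dt = (Cᵢ₋₁ − Cᵢ)/τᵢ with τᵢ = Vᵢ/Q.
τ₁ = 10.8/0.476 = 22.689 min; τ₂ = 7.30/0.476 = 15.336 min.
Tank 1: C₁ = C_in(1 − e^(−t/τ₁)). Tank 2 (τ₁ ≠ τ₂): C₂ = C_in[1 − (τ₁ e^(−t/τ₁) − τ₂ e^(−t/τ₂))/(τ₁ − τ₂)].
At t = 61.8: e^(−t/τ₁) = 0.065626, e^(−t/τ₂) = 0.017780.
C₂ = 4.67·[1 − (22.689·0.065626 − 15.336·0.017780)/(7.3529)] = 4.67·0.83458 = 3.8975 g/L.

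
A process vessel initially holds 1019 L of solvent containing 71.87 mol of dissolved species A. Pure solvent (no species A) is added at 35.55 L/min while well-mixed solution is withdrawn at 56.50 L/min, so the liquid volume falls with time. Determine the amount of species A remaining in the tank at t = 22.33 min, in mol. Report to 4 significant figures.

13.70 mol

Total volume: dV/dt = Q_in − Q_out = -20.9500 L/min, so V(t) = 1019 − 20.9500 t and V(22.33) = 551.187 L.
Species balance (pure solvent in): dm/dt = −Q_out · m/V(t).
dm/m = −Q_out dt/(V₀ − 20.9500 t); integrating gives ln(m/m₀) = −(Q_out/(Q_in−Q_out)) ln(V/V₀).
m = m₀ (V₀/V)^(Q_out/(Q_in−Q_out)) = 71.87 × (1019/551.187)^(-2.69690) = 13.7029 mol.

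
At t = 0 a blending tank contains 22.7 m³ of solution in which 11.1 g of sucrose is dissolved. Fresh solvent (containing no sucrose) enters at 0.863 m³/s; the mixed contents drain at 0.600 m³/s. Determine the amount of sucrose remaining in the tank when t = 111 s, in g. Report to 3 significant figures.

Let m(t) be the amount of sucrose. Volume: V(t) = V₀ + (Q_in − Q_out) t = 22.7 + 0.26300 t; V(111) = 51.893 m³.
Solute balance: dm/dt = 0 − Q_out C = −Q_out m/V(t).
dm/m = −Q_out dt/(V₀ + 0.26300 t); integrating gives ln(m/m₀) = −(Q_out/(Q_in−Q_out)) ln(V/V₀).
m = m₀ (V₀/V)^(Q_out/(Q_in−Q_out)) = 11.1 × (22.7/51.893)^(2.2814) = 1.6831 g.

1.68 g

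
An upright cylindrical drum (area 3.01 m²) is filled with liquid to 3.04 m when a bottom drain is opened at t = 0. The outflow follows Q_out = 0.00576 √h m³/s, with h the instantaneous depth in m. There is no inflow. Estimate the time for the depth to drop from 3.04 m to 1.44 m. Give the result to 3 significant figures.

With no inflow, A dh/dt = −0.00576 √h.
This is separable: 2 d(√h)/dt = −0.00576/A, so √h = √h₀ − (0.00576/(2A)) t.
t = 2A(√h₀ − √h)/0.00576 = 2·3.01·(√3.04 − √1.44)/0.00576
  = 6.0200 × (1.7436 − 1.2000) / 0.00576 = 568.10 s.

568 s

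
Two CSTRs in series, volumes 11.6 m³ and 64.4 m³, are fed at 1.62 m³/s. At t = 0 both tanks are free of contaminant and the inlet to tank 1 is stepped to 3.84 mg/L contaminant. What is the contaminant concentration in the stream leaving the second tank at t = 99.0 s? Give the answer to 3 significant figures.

Species balance on tank i: dCᵢ/dt = (Cᵢ₋₁ − Cᵢ)/τᵢ with τᵢ = Vᵢ/Q.
τ₁ = 11.6/1.62 = 7.1605 s; τ₂ = 64.4/1.62 = 39.753 s.
Solving the cascade with C₁(0)=C₂(0)=0 gives C₂(t) = C_in[1 − (τ₁ e^(−t/τ₁) − τ₂ e^(−t/τ₂))/(τ₁ − τ₂)].
At t = 99.0: e^(−t/τ₁) = 9.8970e-07, e^(−t/τ₂) = 0.082879.
C₂ = 3.84·[1 − (7.1605·9.8970e-07 − 39.753·0.082879)/(-32.593)] = 3.84·0.89891 = 3.4518 mg/L.

3.45 mg/L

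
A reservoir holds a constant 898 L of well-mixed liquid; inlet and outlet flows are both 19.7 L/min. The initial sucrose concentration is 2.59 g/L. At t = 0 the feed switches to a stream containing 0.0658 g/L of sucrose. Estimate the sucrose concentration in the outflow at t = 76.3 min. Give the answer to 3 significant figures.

0.539 g/L

Mass balance on the solute (V constant): V dC/dt = Q(C_in − C).
Time constant τ = V/Q = 898/19.7 = 45.584 min.
Integrating: C(t) = C_in + (C₀ − C_in) e^(−t/τ).
C(76.3) = 0.0658 + (2.59 − 0.0658)·e^(−76.3/45.584) = 0.0658 + (2.5242)·0.18753 = 0.53915 g/L.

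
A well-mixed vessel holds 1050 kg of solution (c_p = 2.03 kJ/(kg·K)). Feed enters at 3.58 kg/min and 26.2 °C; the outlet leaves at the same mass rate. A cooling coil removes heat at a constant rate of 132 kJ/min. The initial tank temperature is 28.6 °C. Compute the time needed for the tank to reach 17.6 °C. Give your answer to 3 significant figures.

M c_p dT/dt = ṁ c_p (T_in − T) − Q̇.
τ = M/ṁ = 293.30 min; T_ss = T_in − Q̇/(ṁ c_p) = 8.0367 °C.
T(t) = T_ss + (T₀ − T_ss) e^(−t/τ). Set T = 17.6:
e^(−t/τ) = (17.6 − 8.0367)/(28.6 − 8.0367) = 0.46507
t = −293.30 · ln(0.46507) = 224.54 min.

225 min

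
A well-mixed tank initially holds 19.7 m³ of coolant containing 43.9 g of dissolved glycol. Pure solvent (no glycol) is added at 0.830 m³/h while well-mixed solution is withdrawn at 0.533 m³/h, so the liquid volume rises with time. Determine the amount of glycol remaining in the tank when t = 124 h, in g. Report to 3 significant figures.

Let m(t) be the amount of glycol. Volume: V(t) = V₀ + (Q_in − Q_out) t = 19.7 + 0.29700 t; V(124) = 56.528 m³.
No glycol enters, so dm/dt = −Q_out · (m/V).
Separate: dm/m = −Q_out dt/V(t) ⇒ ln(m/m₀) = −(Q_out/(Q_in−Q_out)) ln(V/V₀).
m = m₀ (V₀/V)^(Q_out/(Q_in−Q_out)) = 43.9 × (19.7/56.528)^(1.7946) = 6.6206 g.

6.62 g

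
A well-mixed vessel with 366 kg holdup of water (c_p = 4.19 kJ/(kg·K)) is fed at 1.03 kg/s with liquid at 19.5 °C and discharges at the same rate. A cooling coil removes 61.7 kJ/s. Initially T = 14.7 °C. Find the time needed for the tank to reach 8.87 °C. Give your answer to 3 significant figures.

Heat balance on the well-mixed liquid: M c_p dT/dt = ṁ c_p (T_in − T) − 61.7.
τ = M/ṁ = 355.34 s; T_ss = T_in − Q̇/(ṁ c_p) = 5.2034 °C.
T(t) = T_ss + (T₀ − T_ss) e^(−t/τ). Set T = 8.87:
e^(−t/τ) = (8.87 − 5.2034)/(14.7 − 5.2034) = 0.38610
t = −355.34 · ln(0.38610) = 338.16 s.

338 s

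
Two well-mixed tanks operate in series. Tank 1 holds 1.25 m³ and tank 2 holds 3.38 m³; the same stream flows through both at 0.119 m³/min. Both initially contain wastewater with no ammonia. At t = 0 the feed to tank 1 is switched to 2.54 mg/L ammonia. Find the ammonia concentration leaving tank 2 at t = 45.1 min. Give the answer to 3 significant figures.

1.74 mg/L

Species balance on tank i: dCᵢ/dt = (Cᵢ₋₁ − Cᵢ)/τᵢ with τᵢ = Vᵢ/Q.
τ₁ = 1.25/0.119 = 10.504 min; τ₂ = 3.38/0.119 = 28.403 min.
Solving the cascade with C₁(0)=C₂(0)=0 gives C₂(t) = C_in[1 − (τ₁ e^(−t/τ₁) − τ₂ e^(−t/τ₂))/(τ₁ − τ₂)].
At t = 45.1: e^(−t/τ₁) = 0.013657, e^(−t/τ₂) = 0.20437.
C₂ = 2.54·[1 − (10.504·0.013657 − 28.403·0.20437)/(-17.899)] = 2.54·0.68371 = 1.7366 mg/L.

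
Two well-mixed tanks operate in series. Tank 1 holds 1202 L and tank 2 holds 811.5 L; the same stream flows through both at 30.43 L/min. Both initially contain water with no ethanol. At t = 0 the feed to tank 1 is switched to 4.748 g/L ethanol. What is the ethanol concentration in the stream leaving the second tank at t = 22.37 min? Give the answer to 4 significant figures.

0.7170 g/L

Species balance on tank i: dCᵢ/dt = (Cᵢ₋₁ − Cᵢ)/τᵢ with τᵢ = Vᵢ/Q.
τ₁ = 1202/30.43 = 39.5005 min; τ₂ = 811.5/30.43 = 26.6678 min.
Tank 1: C₁ = C_in(1 − e^(−t/τ₁)). Tank 2 (τ₁ ≠ τ₂): C₂ = C_in[1 − (τ₁ e^(−t/τ₁) − τ₂ e^(−t/τ₂))/(τ₁ − τ₂)].
At t = 22.37: e^(−t/τ₁) = 0.567609, e^(−t/τ₂) = 0.432211.
C₂ = 4.748·[1 − (39.5005·0.567609 − 26.6678·0.432211)/(12.8327)] = 4.748·0.151020 = 0.717042 g/L.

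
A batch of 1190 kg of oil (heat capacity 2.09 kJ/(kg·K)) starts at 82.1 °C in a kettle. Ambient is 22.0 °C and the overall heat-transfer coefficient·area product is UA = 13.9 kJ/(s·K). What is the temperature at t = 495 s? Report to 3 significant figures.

Lumped-capacitance energy balance: M c_p dT/dt = UA(T_amb − T).
dT/dt = (T_ss − T)/τ with T_ss = T_amb = 22.000 °C, τ = M c_p/UA = 1190·2.09/13.9 = 178.93 s.
Integrating: T(t) = T_ss + (T₀ − T_ss) e^(−t/τ).
T(495) = 22.000 + (60.100)·0.062883 = 25.779 °C.

25.8 °C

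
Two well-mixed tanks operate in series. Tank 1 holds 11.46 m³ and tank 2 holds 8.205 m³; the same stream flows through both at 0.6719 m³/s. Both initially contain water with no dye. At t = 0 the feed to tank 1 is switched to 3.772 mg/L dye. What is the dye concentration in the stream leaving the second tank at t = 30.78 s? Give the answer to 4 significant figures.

2.352 mg/L

Time constants: τᵢ = Vᵢ/Q for each well-mixed tank.
τ₁ = 11.46/0.6719 = 17.0561 s; τ₂ = 8.205/0.6719 = 12.2116 s.
Solving the cascade with C₁(0)=C₂(0)=0 gives C₂(t) = C_in[1 − (τ₁ e^(−t/τ₁) − τ₂ e^(−t/τ₂))/(τ₁ − τ₂)].
At t = 30.78: e^(−t/τ₁) = 0.164535, e^(−t/τ₂) = 0.0804157.
C₂ = 3.772·[1 − (17.0561·0.164535 − 12.2116·0.0804157)/(4.84447)] = 3.772·0.623422 = 2.35155 mg/L.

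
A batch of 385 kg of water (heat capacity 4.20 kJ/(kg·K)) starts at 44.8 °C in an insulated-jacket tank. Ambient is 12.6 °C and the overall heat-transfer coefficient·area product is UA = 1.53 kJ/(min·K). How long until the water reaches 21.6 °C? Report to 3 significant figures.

Lumped-capacitance energy balance: M c_p dT/dt = UA(T_amb − T).
τ = M c_p/UA = 1056.9 min; T_ss = T_amb = 12.600 °C.
T(t) = T_ss + (T₀ − T_ss)e^(−t/τ); set T = 21.6:
t = −τ ln[(T − T_ss)/(T₀ − T_ss)] = −1056.9 · ln(0.27950) = 1347.2 min.

1350 min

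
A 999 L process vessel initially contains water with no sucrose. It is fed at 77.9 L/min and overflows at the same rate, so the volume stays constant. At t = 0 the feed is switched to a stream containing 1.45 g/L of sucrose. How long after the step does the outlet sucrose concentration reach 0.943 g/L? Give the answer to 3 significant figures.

13.5 min

Unsteady species balance (constant V, well mixed): V dC/dt = Q(C_in − C), so τ = V/Q = 12.824 min.
C(t) = C_in + (C₀ − C_in) e^(−t/τ). Set C = 0.943 and solve for t:
e^(−t/τ) = (C − C_in)/(C₀ − C_in) = (0.943 − 1.45)/(0 − 1.45) = 0.34966
t = −τ ln(…) = 12.824 × 1.0508 = 13.476 min.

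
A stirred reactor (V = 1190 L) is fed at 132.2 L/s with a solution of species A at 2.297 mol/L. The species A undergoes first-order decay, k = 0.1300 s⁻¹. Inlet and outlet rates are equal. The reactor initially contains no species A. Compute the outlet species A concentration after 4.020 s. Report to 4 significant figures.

0.6569 mol/L

Species balance: V dC/dt = Q C_in − Q C − k V C.
This is linear with rate a = Q/V + k = 0.241092 s⁻¹.
C_ss = Q C_in/(Q + kV) = 1.05843 mol/L; C(t) = C_ss + (C₀ − C_ss) e^(−a t).
C(4.020) = 1.05843 + (-1.05843)·e^(−0.241092·4.020) = 1.05843 + (-1.05843)·0.379390 = 0.656872 mol/L.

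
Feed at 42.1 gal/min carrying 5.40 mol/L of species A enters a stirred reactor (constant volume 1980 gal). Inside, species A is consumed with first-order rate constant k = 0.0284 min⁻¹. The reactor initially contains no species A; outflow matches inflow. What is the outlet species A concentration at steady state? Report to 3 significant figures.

V dC/dt = Q(C_in − C) − k V C.
At steady state: 0 = Q C_in − (Q + kV) C_ss, so C_ss = Q C_in/(Q + kV).
C_ss = 42.1·5.40/(42.1 + 0.0284·1980) = 227.34/98.332 = 2.3120 mol/L.

2.31 mol/L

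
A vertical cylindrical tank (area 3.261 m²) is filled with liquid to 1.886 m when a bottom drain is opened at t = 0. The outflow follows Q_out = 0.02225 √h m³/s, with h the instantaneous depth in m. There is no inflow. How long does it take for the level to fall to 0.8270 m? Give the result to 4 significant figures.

With no inflow, A dh/dt = −0.02225 √h.
∫ h^(−1/2) dh = −(0.02225/A) ∫ dt, giving 2√h = 2√h₀ − (0.02225/A) t.
t = 2A(√h₀ − √h)/0.02225 = 2·3.261·(√1.886 − √0.8270)/0.02225
  = 6.52200 × (1.37332 − 0.909395) / 0.02225 = 135.986 s.

136.0 s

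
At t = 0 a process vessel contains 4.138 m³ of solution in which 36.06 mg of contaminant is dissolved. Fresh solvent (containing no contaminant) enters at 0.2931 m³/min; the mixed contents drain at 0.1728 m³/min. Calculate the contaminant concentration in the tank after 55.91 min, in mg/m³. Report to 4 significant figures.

Let m(t) be the amount of contaminant. Volume: V(t) = V₀ + (Q_in − Q_out) t = 4.138 + 0.120300 t; V(55.91) = 10.8640 m³.
No contaminant enters, so dm/dt = −Q_out · (m/V).
dm/m = −Q_out dt/(V₀ + 0.120300 t); integrating gives ln(m/m₀) = −(Q_out/(Q_in−Q_out)) ln(V/V₀).
m = m₀ (V₀/V)^(Q_out/(Q_in−Q_out)) = 36.06 × (4.138/10.8640)^(1.43641) = 9.01334 mg.
C = m/V = 9.01334/10.8640 = 0.829654 mg/m³.

0.8297 mg/m³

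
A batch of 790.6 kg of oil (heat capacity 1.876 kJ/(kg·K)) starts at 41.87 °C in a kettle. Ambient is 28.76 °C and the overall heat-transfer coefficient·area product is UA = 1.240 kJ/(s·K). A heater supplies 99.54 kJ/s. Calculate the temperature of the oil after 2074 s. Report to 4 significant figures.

Lumped-capacitance energy balance: M c_p dT/dt = UA(T_amb − T) + Q̇.
dT/dt = (T_ss − T)/τ with T_ss = T_amb + Q̇/UA = 28.76 + 99.54/1.240 = 109.034 °C, τ = M c_p/UA = 790.6·1.876/1.240 = 1196.10 s.
Solution: T(t) = T_ss + (T₀ − T_ss) e^(−t/τ).
T(2074) = 109.034 + (-67.1642)·0.176583 = 97.1742 °C.

97.17 °C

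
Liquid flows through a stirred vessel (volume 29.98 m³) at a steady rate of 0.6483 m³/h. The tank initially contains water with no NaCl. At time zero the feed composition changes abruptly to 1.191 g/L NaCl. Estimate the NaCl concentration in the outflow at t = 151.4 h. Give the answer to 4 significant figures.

Accumulation = in − out for the solute gives V dC/dt = Q(C_in − C).
Time constant τ = V/Q = 29.98/0.6483 = 46.2440 h.
This is linear first-order; C(t) = C_in + (C₀ − C_in) e^(−t/τ).
C(151.4) = 1.191 + (0 − 1.191)·e^(−151.4/46.2440) = 1.191 + (-1.19100)·0.0378571 = 1.14591 g/L.

1.146 g/L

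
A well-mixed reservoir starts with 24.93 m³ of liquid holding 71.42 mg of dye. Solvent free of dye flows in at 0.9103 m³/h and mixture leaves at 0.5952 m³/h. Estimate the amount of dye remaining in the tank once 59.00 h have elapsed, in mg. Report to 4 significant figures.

24.93 mg

Total volume: dV/dt = Q_in − Q_out = 0.315100 m³/h, so V(t) = 24.93 + 0.315100 t and V(59.00) = 43.5209 m³.
No dye enters, so dm/dt = −Q_out · (m/V).
dm/m = −Q_out dt/(V₀ + 0.315100 t); integrating gives ln(m/m₀) = −(Q_out/(Q_in−Q_out)) ln(V/V₀).
m = m₀ (V₀/V)^(Q_out/(Q_in−Q_out)) = 71.42 × (24.93/43.5209)^(1.88892) = 24.9314 mg.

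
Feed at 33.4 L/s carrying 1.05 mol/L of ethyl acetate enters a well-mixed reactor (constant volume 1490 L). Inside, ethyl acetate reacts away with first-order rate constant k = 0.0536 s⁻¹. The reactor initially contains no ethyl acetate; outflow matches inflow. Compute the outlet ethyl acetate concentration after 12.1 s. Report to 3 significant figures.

V dC/dt = Q(C_in − C) − k V C.
This is linear with rate a = Q/V + k = 0.076016 s⁻¹.
C_ss = Q C_in/(Q + kV) = 0.30963 mol/L; C(t) = C_ss + (C₀ − C_ss) e^(−a t).
C(12.1) = 0.30963 + (-0.30963)·e^(−0.076016·12.1) = 0.30963 + (-0.30963)·0.39860 = 0.18621 mol/L.

0.186 mol/L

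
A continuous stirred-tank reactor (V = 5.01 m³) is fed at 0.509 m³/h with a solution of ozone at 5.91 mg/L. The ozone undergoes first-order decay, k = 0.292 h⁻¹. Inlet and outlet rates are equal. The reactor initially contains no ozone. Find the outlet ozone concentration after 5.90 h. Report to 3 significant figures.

Accumulation = in − out − consumed: V dC/dt = Q C_in − Q C − k V C.
This is linear with rate a = Q/V + k = 0.39360 h⁻¹.
C_ss = Q C_in/(Q + kV) = 1.5255 mg/L; C(t) = C_ss + (C₀ − C_ss) e^(−a t).
C(5.90) = 1.5255 + (-1.5255)·e^(−0.39360·5.90) = 1.5255 + (-1.5255)·0.098056 = 1.3759 mg/L.

1.38 mg/L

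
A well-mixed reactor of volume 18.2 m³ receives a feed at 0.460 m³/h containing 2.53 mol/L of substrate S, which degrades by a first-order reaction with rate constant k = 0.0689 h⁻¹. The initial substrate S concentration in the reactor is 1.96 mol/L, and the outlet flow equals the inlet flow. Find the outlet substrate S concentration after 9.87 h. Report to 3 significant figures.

Accumulation = in − out − consumed: V dC/dt = Q C_in − Q C − k V C.
This is linear with rate a = Q/V + k = 0.094175 h⁻¹.
C_ss = Q C_in/(Q + kV) = 0.67900 mol/L; C(t) = C_ss + (C₀ − C_ss) e^(−a t).
C(9.87) = 0.67900 + (1.2810)·e^(−0.094175·9.87) = 0.67900 + (1.2810)·0.39475 = 1.1847 mol/L.

1.18 mol/L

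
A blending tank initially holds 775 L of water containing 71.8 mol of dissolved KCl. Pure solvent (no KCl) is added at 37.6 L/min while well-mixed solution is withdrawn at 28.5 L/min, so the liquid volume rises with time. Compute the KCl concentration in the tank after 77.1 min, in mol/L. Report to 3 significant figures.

0.00646 mol/L

Total volume: dV/dt = Q_in − Q_out = 9.1000 L/min, so V(t) = 775 + 9.1000 t and V(77.1) = 1476.6 L.
Solute balance: dm/dt = 0 − Q_out C = −Q_out m/V(t).
dm/m = −Q_out dt/(V₀ + 9.1000 t); integrating gives ln(m/m₀) = −(Q_out/(Q_in−Q_out)) ln(V/V₀).
m = m₀ (V₀/V)^(Q_out/(Q_in−Q_out)) = 71.8 × (775/1476.6)^(3.1319) = 9.5348 mol.
C = m/V = 9.5348/1476.6 = 0.0064573 mol/L.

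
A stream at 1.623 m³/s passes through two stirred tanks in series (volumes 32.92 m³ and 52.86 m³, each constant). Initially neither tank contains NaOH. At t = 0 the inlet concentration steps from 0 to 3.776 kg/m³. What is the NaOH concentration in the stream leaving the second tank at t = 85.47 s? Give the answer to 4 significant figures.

3.143 kg/m³

Species balance on tank i: dCᵢ/dt = (Cᵢ₋₁ − Cᵢ)/τᵢ with τᵢ = Vᵢ/Q.
τ₁ = 32.92/1.623 = 20.2834 s; τ₂ = 52.86/1.623 = 32.5693 s.
Tank 1: C₁ = C_in(1 − e^(−t/τ₁)). Tank 2 (τ₁ ≠ τ₂): C₂ = C_in[1 − (τ₁ e^(−t/τ₁) − τ₂ e^(−t/τ₂))/(τ₁ − τ₂)].
At t = 85.47: e^(−t/τ₁) = 0.0147903, e^(−t/τ₂) = 0.0724942.
C₂ = 3.776·[1 − (20.2834·0.0147903 − 32.5693·0.0724942)/(-12.2859)] = 3.776·0.832239 = 3.14254 kg/m³.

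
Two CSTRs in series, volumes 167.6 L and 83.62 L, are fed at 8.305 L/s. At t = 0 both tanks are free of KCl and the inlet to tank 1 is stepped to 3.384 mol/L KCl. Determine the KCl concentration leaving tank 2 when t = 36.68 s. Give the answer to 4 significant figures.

Species balance on tank i: dCᵢ/dt = (Cᵢ₋₁ − Cᵢ)/τᵢ with τᵢ = Vᵢ/Q.
τ₁ = 167.6/8.305 = 20.1806 s; τ₂ = 83.62/8.305 = 10.0686 s.
Solving the cascade with C₁(0)=C₂(0)=0 gives C₂(t) = C_in[1 − (τ₁ e^(−t/τ₁) − τ₂ e^(−t/τ₂))/(τ₁ − τ₂)].
At t = 36.68: e^(−t/τ₁) = 0.162417, e^(−t/τ₂) = 0.0261738.
C₂ = 3.384·[1 − (20.1806·0.162417 − 10.0686·0.0261738)/(10.1120)] = 3.384·0.701923 = 2.37531 mol/L.

2.375 mol/L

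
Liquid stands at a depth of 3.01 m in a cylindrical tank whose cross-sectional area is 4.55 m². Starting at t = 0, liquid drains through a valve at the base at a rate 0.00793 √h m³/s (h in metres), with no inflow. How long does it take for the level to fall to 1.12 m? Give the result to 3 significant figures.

776 s

Volume balance on the tank: A dh/dt = −0.00793 √h.
Separate and integrate: 2(√h − √h₀) = −(0.00793/A) t.
t = 2A(√h₀ − √h)/0.00793 = 2·4.55·(√3.01 − √1.12)/0.00793
  = 9.1000 × (1.7349 − 1.0583) / 0.00793 = 776.47 s.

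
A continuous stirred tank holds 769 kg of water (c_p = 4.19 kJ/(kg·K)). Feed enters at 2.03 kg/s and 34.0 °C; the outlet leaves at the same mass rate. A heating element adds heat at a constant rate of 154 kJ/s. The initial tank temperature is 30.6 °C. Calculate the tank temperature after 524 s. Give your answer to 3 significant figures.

Energy balance: M c_p dT/dt = ṁ c_p (T_in − T) + 154.
Rearrange: dT/dt = (T_ss − T)/τ with τ = M/ṁ = 378.82 s and T_ss = T_in + Q̇/(ṁ c_p) = 52.106 °C.
Solution: T(t) = T_ss + (T₀ − T_ss) e^(−t/τ).
T(524) = 52.106 + (-21.506)·e^(−524/378.82) = 52.106 + (-21.506)·0.25076 = 46.713 °C.

46.7 °C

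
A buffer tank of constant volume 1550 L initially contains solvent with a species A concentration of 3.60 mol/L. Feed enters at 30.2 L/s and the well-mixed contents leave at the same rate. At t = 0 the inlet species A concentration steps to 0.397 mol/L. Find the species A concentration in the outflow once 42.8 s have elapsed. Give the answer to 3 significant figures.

1.79 mol/L

Accumulation = in − out for the solute gives V dC/dt = Q(C_in − C).
So dC/dt = (C_in − C)/τ with τ = V/Q = 1550/30.2 = 51.325 s.
C approaches C_in exponentially: C(t) = C_in + (C₀ − C_in) e^(−t/τ).
C(42.8) = 0.397 + (3.60 − 0.397)·e^(−42.8/51.325) = 0.397 + (3.2030)·0.43435 = 1.7882 mol/L.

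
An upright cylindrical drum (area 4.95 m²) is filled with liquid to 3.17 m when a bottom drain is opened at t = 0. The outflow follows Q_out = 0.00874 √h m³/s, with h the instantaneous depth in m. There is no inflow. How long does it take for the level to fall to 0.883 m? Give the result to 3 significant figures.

952 s

With no inflow, A dh/dt = −0.00874 √h.
∫ h^(−1/2) dh = −(0.00874/A) ∫ dt, giving 2√h = 2√h₀ − (0.00874/A) t.
t = 2A(√h₀ − √h)/0.00874 = 2·4.95·(√3.17 − √0.883)/0.00874
  = 9.9000 × (1.7804 − 0.93968) / 0.00874 = 952.36 s.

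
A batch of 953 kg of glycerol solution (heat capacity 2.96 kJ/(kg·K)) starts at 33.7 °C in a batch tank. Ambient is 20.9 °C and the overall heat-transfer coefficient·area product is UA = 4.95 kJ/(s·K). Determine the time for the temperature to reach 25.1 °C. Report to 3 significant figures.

635 s

Unsteady energy balance on the tank contents: M c_p dT/dt = −UA(T − T_amb).
τ = M c_p/UA = 569.87 s; T_ss = T_amb = 20.900 °C.
T(t) = T_ss + (T₀ − T_ss)e^(−t/τ); set T = 25.1:
t = −τ ln[(T − T_ss)/(T₀ − T_ss)] = −569.87 · ln(0.32813) = 635.05 s.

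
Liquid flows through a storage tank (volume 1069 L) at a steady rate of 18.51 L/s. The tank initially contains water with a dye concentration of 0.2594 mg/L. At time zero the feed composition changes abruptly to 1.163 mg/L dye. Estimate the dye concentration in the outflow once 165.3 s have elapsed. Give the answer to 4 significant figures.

Accumulation = in − out for the solute gives V dC/dt = Q(C_in − C).
So dC/dt = (C_in − C)/τ with τ = V/Q = 1069/18.51 = 57.7526 s.
Solution: C(t) = C_in + (C₀ − C_in) e^(−t/τ).
C(165.3) = 1.163 + (0.2594 − 1.163)·e^(−165.3/57.7526) = 1.163 + (-0.903600)·0.0571423 = 1.11137 mg/L.

1.111 mg/L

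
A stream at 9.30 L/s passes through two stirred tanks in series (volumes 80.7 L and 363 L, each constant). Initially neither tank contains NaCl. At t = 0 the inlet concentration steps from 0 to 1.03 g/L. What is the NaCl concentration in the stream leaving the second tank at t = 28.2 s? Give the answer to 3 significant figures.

Species balance on tank i: dCᵢ/dt = (Cᵢ₋₁ − Cᵢ)/τᵢ with τᵢ = Vᵢ/Q.
τ₁ = 80.7/9.30 = 8.6774 s; τ₂ = 363/9.30 = 39.032 s.
Solving the cascade with C₁(0)=C₂(0)=0 gives C₂(t) = C_in[1 − (τ₁ e^(−t/τ₁) − τ₂ e^(−t/τ₂))/(τ₁ − τ₂)].
At t = 28.2: e^(−t/τ₁) = 0.038781, e^(−t/τ₂) = 0.48555.
C₂ = 1.03·[1 − (8.6774·0.038781 − 39.032·0.48555)/(-30.355)] = 1.03·0.38674 = 0.39834 g/L.

0.398 g/L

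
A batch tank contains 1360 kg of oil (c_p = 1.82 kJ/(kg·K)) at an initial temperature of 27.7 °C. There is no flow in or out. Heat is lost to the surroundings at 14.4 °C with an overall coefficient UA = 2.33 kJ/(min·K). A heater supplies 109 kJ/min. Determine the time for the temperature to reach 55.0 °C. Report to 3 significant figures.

Lumped-capacitance energy balance: M c_p dT/dt = UA(T_amb − T) + Q̇.
τ = M c_p/UA = 1062.3 min; T_ss = T_amb + Q̇/UA = 14.4 + 109/2.33 = 61.181 °C.
T(t) = T_ss + (T₀ − T_ss)e^(−t/τ); set T = 55.0:
t = −τ ln[(T − T_ss)/(T₀ − T_ss)] = −1062.3 · ln(0.18461) = 1794.8 min.

1790 min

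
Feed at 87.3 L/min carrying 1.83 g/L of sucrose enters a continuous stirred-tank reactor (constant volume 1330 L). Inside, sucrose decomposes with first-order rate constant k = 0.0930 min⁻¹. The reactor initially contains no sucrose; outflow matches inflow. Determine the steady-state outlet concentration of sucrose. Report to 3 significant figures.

Accumulation = in − out − consumed: V dC/dt = Q C_in − Q C − k V C.
At steady state: 0 = Q C_in − (Q + kV) C_ss, so C_ss = Q C_in/(Q + kV).
C_ss = 87.3·1.83/(87.3 + 0.0930·1330) = 159.76/210.99 = 0.75719 g/L.

0.757 g/L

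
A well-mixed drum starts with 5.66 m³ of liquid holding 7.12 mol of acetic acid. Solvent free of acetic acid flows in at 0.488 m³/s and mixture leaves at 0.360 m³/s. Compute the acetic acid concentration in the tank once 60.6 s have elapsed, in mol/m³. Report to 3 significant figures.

0.0468 mol/m³

Total volume: dV/dt = Q_in − Q_out = 0.12800 m³/s, so V(t) = 5.66 + 0.12800 t and V(60.6) = 13.417 m³.
Solute balance: dm/dt = 0 − Q_out C = −Q_out m/V(t).
dm/m = −Q_out dt/(V₀ + 0.12800 t); integrating gives ln(m/m₀) = −(Q_out/(Q_in−Q_out)) ln(V/V₀).
m = m₀ (V₀/V)^(Q_out/(Q_in−Q_out)) = 7.12 × (5.66/13.417)^(2.8125) = 0.62844 mol.
C = m/V = 0.62844/13.417 = 0.046840 mol/m³.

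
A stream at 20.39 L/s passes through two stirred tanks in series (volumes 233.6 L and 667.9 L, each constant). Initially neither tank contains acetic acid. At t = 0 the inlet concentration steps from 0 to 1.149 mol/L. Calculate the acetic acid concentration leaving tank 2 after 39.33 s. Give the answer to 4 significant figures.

0.6371 mol/L

Time constants: τᵢ = Vᵢ/Q for each well-mixed tank.
τ₁ = 233.6/20.39 = 11.4566 s; τ₂ = 667.9/20.39 = 32.7563 s.
Solving the cascade with C₁(0)=C₂(0)=0 gives C₂(t) = C_in[1 − (τ₁ e^(−t/τ₁) − τ₂ e^(−t/τ₂))/(τ₁ − τ₂)].
At t = 39.33: e^(−t/τ₁) = 0.0322913, e^(−t/τ₂) = 0.300987.
C₂ = 1.149·[1 − (11.4566·0.0322913 − 32.7563·0.300987)/(-21.2997)] = 1.149·0.554487 = 0.637106 mol/L.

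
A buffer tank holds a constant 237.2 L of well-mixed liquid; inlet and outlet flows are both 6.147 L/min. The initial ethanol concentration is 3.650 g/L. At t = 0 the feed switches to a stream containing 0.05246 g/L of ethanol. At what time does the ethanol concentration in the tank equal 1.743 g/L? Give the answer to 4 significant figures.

29.14 min

Species balance: V dC/dt = Q(C_in − C) ⇒ τ = V/Q = 38.5879 min.
C(t) = C_in + (C₀ − C_in) e^(−t/τ). Set C = 1.743 and solve for t:
e^(−t/τ) = (C − C_in)/(C₀ − C_in) = (1.743 − 0.05246)/(3.650 − 0.05246) = 0.469916
t = −τ ln(…) = 38.5879 × 0.755202 = 29.1417 min.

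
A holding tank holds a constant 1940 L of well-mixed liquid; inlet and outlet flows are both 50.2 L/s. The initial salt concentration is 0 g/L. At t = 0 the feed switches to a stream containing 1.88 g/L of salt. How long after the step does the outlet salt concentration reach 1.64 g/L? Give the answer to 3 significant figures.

Species balance on the tank: V dC/dt = Q(C_in − C), so τ = V/Q = 38.645 s.
C(t) = C_in + (C₀ − C_in) e^(−t/τ). Set C = 1.64 and solve for t:
e^(−t/τ) = (C − C_in)/(C₀ − C_in) = (1.64 − 1.88)/(0 − 1.88) = 0.12766
t = −τ ln(…) = 38.645 × 2.0584 = 79.547 s.

79.5 s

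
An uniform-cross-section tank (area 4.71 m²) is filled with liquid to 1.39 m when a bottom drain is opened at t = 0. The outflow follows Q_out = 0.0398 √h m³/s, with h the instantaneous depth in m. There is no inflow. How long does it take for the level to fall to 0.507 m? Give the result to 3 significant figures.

With no inflow, A dh/dt = −0.0398 √h.
∫ h^(−1/2) dh = −(0.0398/A) ∫ dt, giving 2√h = 2√h₀ − (0.0398/A) t.
t = 2A(√h₀ − √h)/0.0398 = 2·4.71·(√1.39 − √0.507)/0.0398
  = 9.4200 × (1.1790 − 0.71204) / 0.0398 = 110.52 s.

111 s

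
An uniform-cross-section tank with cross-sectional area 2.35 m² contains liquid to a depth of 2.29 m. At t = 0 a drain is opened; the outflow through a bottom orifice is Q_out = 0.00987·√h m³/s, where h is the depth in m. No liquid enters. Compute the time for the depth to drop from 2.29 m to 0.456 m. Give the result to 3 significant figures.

399 s

With no inflow, A dh/dt = −0.00987 √h.
∫ h^(−1/2) dh = −(0.00987/A) ∫ dt, giving 2√h = 2√h₀ − (0.00987/A) t.
t = 2A(√h₀ − √h)/0.00987 = 2·2.35·(√2.29 − √0.456)/0.00987
  = 4.7000 × (1.5133 − 0.67528) / 0.00987 = 399.05 s.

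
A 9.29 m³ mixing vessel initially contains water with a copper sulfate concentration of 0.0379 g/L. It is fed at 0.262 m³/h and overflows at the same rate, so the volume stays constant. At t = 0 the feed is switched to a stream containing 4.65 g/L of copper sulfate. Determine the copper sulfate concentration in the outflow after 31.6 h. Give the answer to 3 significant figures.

Unsteady species balance (constant V, well mixed): V dC/dt = Q(C_in − C).
So dC/dt = (C_in − C)/τ with τ = V/Q = 9.29/0.262 = 35.458 h.
Solution: C(t) = C_in + (C₀ − C_in) e^(−t/τ).
C(31.6) = 4.65 + (0.0379 − 4.65)·e^(−31.6/35.458) = 4.65 + (-4.6121)·0.41017 = 2.7583 g/L.

2.76 g/L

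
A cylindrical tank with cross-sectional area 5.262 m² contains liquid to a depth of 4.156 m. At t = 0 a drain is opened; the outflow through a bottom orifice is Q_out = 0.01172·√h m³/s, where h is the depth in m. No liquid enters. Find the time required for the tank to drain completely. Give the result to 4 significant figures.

1831 s

With no inflow, A dh/dt = −0.01172 √h.
Separate and integrate: 2(√h − √h₀) = −(0.01172/A) t.
Tank is empty when √h = 0: t_empty = 2A√h₀/0.01172.
t_empty = 2·5.262·√4.156/0.01172 = 10.5240·2.03863/0.01172 = 1830.59 s.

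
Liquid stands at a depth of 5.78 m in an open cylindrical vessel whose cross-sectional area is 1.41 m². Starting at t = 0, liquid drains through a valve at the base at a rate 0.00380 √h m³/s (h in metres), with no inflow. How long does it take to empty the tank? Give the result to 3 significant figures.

A dh/dt = −Q_out = −0.00380 √h.
This is separable: 2 d(√h)/dt = −0.00380/A, so √h = √h₀ − (0.00380/(2A)) t.
Set h = 0: 2√h₀ = (0.00380/A) t_empty ⇒ t_empty = 2A√h₀/0.00380.
t_empty = 2·1.41·√5.78/0.00380 = 2.8200·2.4042/0.00380 = 1784.1 s.

1780 s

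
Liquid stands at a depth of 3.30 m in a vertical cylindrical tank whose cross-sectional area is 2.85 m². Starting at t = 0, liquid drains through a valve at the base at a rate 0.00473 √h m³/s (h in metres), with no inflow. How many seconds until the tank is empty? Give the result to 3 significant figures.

2190 s

With no inflow, A dh/dt = −0.00473 √h.
This is separable: 2 d(√h)/dt = −0.00473/A, so √h = √h₀ − (0.00473/(2A)) t.
Tank is empty when √h = 0: t_empty = 2A√h₀/0.00473.
t_empty = 2·2.85·√3.30/0.00473 = 5.7000·1.8166/0.00473 = 2189.1 s.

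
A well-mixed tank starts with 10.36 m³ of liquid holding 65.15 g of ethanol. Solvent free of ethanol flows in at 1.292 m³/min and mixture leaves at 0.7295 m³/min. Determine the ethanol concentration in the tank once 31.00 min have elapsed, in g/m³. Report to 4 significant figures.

0.6516 g/m³

Let m(t) be the amount of ethanol. Volume: V(t) = V₀ + (Q_in − Q_out) t = 10.36 + 0.562500 t; V(31.00) = 27.7975 m³.
Solute balance: dm/dt = 0 − Q_out C = −Q_out m/V(t).
Separate: dm/m = −Q_out dt/V(t) ⇒ ln(m/m₀) = −(Q_out/(Q_in−Q_out)) ln(V/V₀).
m = m₀ (V₀/V)^(Q_out/(Q_in−Q_out)) = 65.15 × (10.36/27.7975)^(1.29689) = 18.1137 g.
C = m/V = 18.1137/27.7975 = 0.651632 g/m³.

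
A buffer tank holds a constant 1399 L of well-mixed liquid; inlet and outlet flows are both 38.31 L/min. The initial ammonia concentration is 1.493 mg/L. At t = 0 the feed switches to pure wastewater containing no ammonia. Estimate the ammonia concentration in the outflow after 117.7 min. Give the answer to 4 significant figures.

0.05947 mg/L

Unsteady species balance (constant V, well mixed): V dC/dt = Q(C_in − C).
Time constant τ = V/Q = 1399/38.31 = 36.5179 min.
This is linear first-order; C(t) = C_in + (C₀ − C_in) e^(−t/τ).
C(117.7) = 0 + (1.493 − 0)·e^(−117.7/36.5179) = 0 + (1.49300)·0.0398322 = 0.0594695 mg/L.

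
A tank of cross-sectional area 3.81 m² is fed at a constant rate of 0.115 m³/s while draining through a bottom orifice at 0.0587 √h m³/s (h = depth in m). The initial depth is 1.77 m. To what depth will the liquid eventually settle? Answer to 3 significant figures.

3.84 m

A dh/dt = Q_in − 0.0587 √h. Steady state requires inflow = outflow:
Q_in = 0.0587 √h_ss ⇒ √h_ss = 0.115/0.0587 = 1.9591.
h_ss = 1.9591² = 3.8381 m. (Since h₀ = 1.77 m < h_ss, the level will rise toward this value.)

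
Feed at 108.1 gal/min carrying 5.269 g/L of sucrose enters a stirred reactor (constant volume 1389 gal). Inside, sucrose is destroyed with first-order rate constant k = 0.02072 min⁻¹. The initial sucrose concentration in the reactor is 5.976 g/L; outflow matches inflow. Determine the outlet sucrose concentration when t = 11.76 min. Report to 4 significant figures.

Accumulation = in − out − consumed: V dC/dt = Q C_in − Q C − k V C.
This is linear with rate a = Q/V + k = 0.0985458 min⁻¹.
C_ss = Q C_in/(Q + kV) = 4.16115 g/L; C(t) = C_ss + (C₀ − C_ss) e^(−a t).
C(11.76) = 4.16115 + (1.81485)·e^(−0.0985458·11.76) = 4.16115 + (1.81485)·0.313832 = 4.73071 g/L.

4.731 g/L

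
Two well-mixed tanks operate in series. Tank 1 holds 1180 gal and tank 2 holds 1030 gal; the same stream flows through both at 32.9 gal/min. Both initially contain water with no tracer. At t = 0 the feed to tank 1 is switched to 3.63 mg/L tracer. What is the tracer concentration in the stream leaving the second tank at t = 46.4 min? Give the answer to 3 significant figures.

Time constants: τᵢ = Vᵢ/Q for each well-mixed tank.
τ₁ = 1180/32.9 = 35.866 min; τ₂ = 1030/32.9 = 31.307 min.
Tank 1: C₁ = C_in(1 − e^(−t/τ₁)). Tank 2 (τ₁ ≠ τ₂): C₂ = C_in[1 − (τ₁ e^(−t/τ₁) − τ₂ e^(−t/τ₂))/(τ₁ − τ₂)].
At t = 46.4: e^(−t/τ₁) = 0.27426, e^(−t/τ₂) = 0.22716.
C₂ = 3.63·[1 − (35.866·0.27426 − 31.307·0.22716)/(4.5593)] = 3.63·0.40236 = 1.4606 mg/L.

1.46 mg/L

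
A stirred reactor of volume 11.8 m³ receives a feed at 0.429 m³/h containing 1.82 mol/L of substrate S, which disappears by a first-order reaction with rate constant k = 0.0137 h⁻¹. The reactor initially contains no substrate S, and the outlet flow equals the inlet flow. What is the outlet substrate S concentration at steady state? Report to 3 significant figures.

1.32 mol/L

Accumulation = in − out − consumed: V dC/dt = Q C_in − Q C − k V C.
At steady state: 0 = Q C_in − (Q + kV) C_ss, so C_ss = Q C_in/(Q + kV).
C_ss = 0.429·1.82/(0.429 + 0.0137·11.8) = 0.78078/0.59066 = 1.3219 mol/L.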